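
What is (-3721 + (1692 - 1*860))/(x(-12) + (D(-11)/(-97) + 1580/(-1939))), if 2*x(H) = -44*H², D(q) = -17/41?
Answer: 22278243267/24435975401 ≈ 0.91170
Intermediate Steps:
D(q) = -17/41 (D(q) = -17*1/41 = -17/41)
x(H) = -22*H² (x(H) = (-44*H²)/2 = -22*H²)
(-3721 + (1692 - 1*860))/(x(-12) + (D(-11)/(-97) + 1580/(-1939))) = (-3721 + (1692 - 1*860))/(-22*(-12)² + (-17/41/(-97) + 1580/(-1939))) = (-3721 + (1692 - 860))/(-22*144 + (-17/41*(-1/97) + 1580*(-1/1939))) = (-3721 + 832)/(-3168 + (17/3977 - 1580/1939)) = -2889/(-3168 - 6250697/7711403) = -2889/(-24435975401/7711403) = -2889*(-7711403/24435975401) = 22278243267/24435975401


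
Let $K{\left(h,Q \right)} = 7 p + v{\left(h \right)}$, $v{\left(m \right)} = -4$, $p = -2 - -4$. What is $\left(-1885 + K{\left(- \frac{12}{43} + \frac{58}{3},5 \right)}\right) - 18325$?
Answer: $-20200$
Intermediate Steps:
$p = 2$ ($p = -2 + 4 = 2$)
$K{\left(h,Q \right)} = 10$ ($K{\left(h,Q \right)} = 7 \cdot 2 - 4 = 14 - 4 = 10$)
$\left(-1885 + K{\left(- \frac{12}{43} + \frac{58}{3},5 \right)}\right) - 18325 = \left(-1885 + 10\right) - 18325 = -1875 - 18325 = -20200$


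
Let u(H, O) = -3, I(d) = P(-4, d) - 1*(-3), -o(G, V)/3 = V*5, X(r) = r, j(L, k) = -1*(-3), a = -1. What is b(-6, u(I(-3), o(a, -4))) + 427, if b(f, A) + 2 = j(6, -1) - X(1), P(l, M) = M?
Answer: 427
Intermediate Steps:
j(L, k) = 3
o(G, V) = -15*V (o(G, V) = -3*V*5 = -15*V)
I(d) = 3 + d (I(d) = d - 1*(-3) = d + 3 = 3 + d)
b(f, A) = 0 (b(f, A) = -2 + (3 - 1*1) = -2 + (3 - 1) = -2 + 2 = 0)
b(-6, u(I(-3), o(a, -4))) + 427 = 0 + 427 = 427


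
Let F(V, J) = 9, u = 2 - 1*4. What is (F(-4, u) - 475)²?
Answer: 217156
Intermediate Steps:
u = -2 (u = 2 - 4 = -2)
(F(-4, u) - 475)² = (9 - 475)² = (-466)² = 217156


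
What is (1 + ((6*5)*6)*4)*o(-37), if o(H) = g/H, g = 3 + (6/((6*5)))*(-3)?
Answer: -8652/185 ≈ -46.768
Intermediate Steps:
g = 12/5 (g = 3 + (6/30)*(-3) = 3 + (6*(1/30))*(-3) = 3 + (⅕)*(-3) = 3 - ⅗ = 12/5 ≈ 2.4000)
o(H) = 12/(5*H)
(1 + ((6*5)*6)*4)*o(-37) = (1 + ((6*5)*6)*4)*((12/5)/(-37)) = (1 + (30*6)*4)*((12/5)*(-1/37)) = (1 + 180*4)*(-12/185) = (1 + 720)*(-12/185) = 721*(-12/185) = -8652/185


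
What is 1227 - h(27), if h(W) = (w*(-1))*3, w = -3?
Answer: 1218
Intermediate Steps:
h(W) = 9 (h(W) = -3*(-1)*3 = 3*3 = 9)
1227 - h(27) = 1227 - 1*9 = 1227 - 9 = 1218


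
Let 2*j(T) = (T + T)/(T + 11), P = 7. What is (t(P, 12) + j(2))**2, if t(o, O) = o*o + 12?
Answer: 632025/169 ≈ 3739.8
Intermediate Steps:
j(T) = T/(11 + T) (j(T) = ((T + T)/(T + 11))/2 = ((2*T)/(11 + T))/2 = (2*T/(11 + T))/2 = T/(11 + T))
t(o, O) = 12 + o**2 (t(o, O) = o**2 + 12 = 12 + o**2)
(t(P, 12) + j(2))**2 = ((12 + 7**2) + 2/(11 + 2))**2 = ((12 + 49) + 2/13)**2 = (61 + 2*(1/13))**2 = (61 + 2/13)**2 = (795/13)**2 = 632025/169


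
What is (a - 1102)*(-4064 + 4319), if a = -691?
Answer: -457215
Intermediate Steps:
(a - 1102)*(-4064 + 4319) = (-691 - 1102)*(-4064 + 4319) = -1793*255 = -457215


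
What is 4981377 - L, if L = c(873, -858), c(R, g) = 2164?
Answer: 4979213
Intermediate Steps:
L = 2164
4981377 - L = 4981377 - 1*2164 = 4981377 - 2164 = 4979213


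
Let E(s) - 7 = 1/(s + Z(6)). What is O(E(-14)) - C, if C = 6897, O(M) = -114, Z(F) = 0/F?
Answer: -7011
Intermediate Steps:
Z(F) = 0
E(s) = 7 + 1/s (E(s) = 7 + 1/(s + 0) = 7 + 1/s)
O(E(-14)) - C = -114 - 1*6897 = -114 - 6897 = -7011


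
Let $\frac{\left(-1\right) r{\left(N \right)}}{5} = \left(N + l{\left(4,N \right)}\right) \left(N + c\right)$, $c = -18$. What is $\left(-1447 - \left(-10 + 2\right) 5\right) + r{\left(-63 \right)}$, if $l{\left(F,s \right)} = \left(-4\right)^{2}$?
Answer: $-20442$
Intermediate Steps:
$l{\left(F,s \right)} = 16$
$r{\left(N \right)} = - 5 \left(-18 + N\right) \left(16 + N\right)$ ($r{\left(N \right)} = - 5 \left(N + 16\right) \left(N - 18\right) = - 5 \left(16 + N\right) \left(-18 + N\right) = - 5 \left(-18 + N\right) \left(16 + N\right)$)
$\left(-1447 - \left(-10 + 2\right) 5\right) + r{\left(-63 \right)} = \left(-1447 - \left(-10 + 2\right) 5\right) + \left(1440 - 5 \left(-63\right)^{2} + 10 \left(-63\right)\right) = \left(-1447 - \left(-8\right) 5\right) - 19035 = \left(-1447 - -40\right) - 19035 = \left(-1447 + 40\right) - 19035 = -1407 - 19035 = -20442$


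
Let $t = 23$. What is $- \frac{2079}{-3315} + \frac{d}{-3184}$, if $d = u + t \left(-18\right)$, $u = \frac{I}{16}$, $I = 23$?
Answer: $\frac{42598297}{56293120} \approx 0.75672$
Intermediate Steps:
$u = \frac{23}{16} \approx 1.4375$
$d = - \frac{6601}{16}$ ($d = \frac{23}{16} + 23 \left(-18\right) = \frac{23}{16} - 414 = - \frac{6601}{16} \approx -412.56$)
$- \frac{2079}{-3315} + \frac{d}{-3184} = - \frac{2079}{-3315} - \frac{6601}{16 \left(-3184\right)} = \left(-2079\right) \left(- \frac{1}{3315}\right) - - \frac{6601}{50944} = \frac{693}{1105} + \frac{6601}{50944} = \frac{42598297}{56293120}$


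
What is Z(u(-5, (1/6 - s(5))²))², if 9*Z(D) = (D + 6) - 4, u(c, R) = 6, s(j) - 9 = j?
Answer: 64/81 ≈ 0.79012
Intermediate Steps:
s(j) = 9 + j
Z(D) = 2/9 + D/9 (Z(D) = ((D + 6) - 4)/9 = ((6 + D) - 4)/9 = (2 + D)/9 = 2/9 + D/9)
Z(u(-5, (1/6 - s(5))²))² = (2/9 + (⅑)*6)² = (2/9 + ⅔)² = (8/9)² = 64/81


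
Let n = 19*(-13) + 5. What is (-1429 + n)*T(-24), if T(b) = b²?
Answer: -962496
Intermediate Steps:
n = -242 (n = -247 + 5 = -242)
(-1429 + n)*T(-24) = (-1429 - 242)*(-24)² = -1671*576 = -962496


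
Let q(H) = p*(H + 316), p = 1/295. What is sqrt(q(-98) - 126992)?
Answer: I*sqrt(11051414490)/295 ≈ 356.36*I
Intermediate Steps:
p = 1/295 ≈ 0.0033898
q(H) = 316/295 + H/295 (q(H) = (H + 316)/295 = (316 + H)/295 = 316/295 + H/295)
sqrt(q(-98) - 126992) = sqrt((316/295 + (1/295)*(-98)) - 126992) = sqrt((316/295 - 98/295) - 126992) = sqrt(218/295 - 126992) = sqrt(-37462422/295) = I*sqrt(11051414490)/295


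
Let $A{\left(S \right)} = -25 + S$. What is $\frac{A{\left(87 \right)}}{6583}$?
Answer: $\frac{62}{6583} \approx 0.0094182$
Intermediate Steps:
$\frac{A{\left(87 \right)}}{6583} = \frac{-25 + 87}{6583} = 62 \cdot \frac{1}{6583} = \frac{62}{6583}$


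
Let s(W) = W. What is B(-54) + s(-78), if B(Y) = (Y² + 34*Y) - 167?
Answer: 835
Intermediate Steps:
B(Y) = -167 + Y² + 34*Y
B(-54) + s(-78) = (-167 + (-54)² + 34*(-54)) - 78 = (-167 + 2916 - 1836) - 78 = 913 - 78 = 835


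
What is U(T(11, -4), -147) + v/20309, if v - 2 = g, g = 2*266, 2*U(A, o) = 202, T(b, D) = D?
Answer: 2051743/20309 ≈ 101.03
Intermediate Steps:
U(A, o) = 101 (U(A, o) = (1/2)*202 = 101)
g = 532
v = 534 (v = 2 + 532 = 534)
U(T(11, -4), -147) + v/20309 = 101 + 534/20309 = 2051743/20309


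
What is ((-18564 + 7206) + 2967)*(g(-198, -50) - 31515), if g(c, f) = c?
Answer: 266103783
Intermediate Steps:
((-18564 + 7206) + 2967)*(g(-198, -50) - 31515) = ((-18564 + 7206) + 2967)*(-198 - 31515) = (-11358 + 2967)*(-31713) = -8391*(-31713) = 266103783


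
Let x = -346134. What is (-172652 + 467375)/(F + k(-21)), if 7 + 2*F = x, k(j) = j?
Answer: -589446/346183 ≈ -1.7027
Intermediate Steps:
F = -346141/2 (F = -7/2 + (1/2)*(-346134) = -7/2 - 173067 = -346141/2 ≈ -1.7307e+5)
(-172652 + 467375)/(F + k(-21)) = (-172652 + 467375)/(-346141/2 - 21) = 294723/(-346183/2) = 294723*(-2/346183) = -589446/346183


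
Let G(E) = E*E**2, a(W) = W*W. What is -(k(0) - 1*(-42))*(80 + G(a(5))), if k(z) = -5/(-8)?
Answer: -5355405/8 ≈ -6.6943e+5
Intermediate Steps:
a(W) = W**2
k(z) = 5/8 (k(z) = -5*(-1/8) = 5/8)
G(E) = E**3
-(k(0) - 1*(-42))*(80 + G(a(5))) = -(5/8 - 1*(-42))*(80 + (5**2)**3) = -(5/8 + 42)*(80 + 25**3) = -341*(80 + 15625)/8 = -341*15705/8 = -1*5355405/8 = -5355405/8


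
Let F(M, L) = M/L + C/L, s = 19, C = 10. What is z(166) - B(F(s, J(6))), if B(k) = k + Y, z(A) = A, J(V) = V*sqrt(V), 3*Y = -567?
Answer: 355 - 29*sqrt(6)/36 ≈ 353.03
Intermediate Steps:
Y = -189 (Y = (1/3)*(-567) = -189)
J(V) = V**(3/2)
F(M, L) = 10/L + M/L (F(M, L) = M/L + 10/L = 10/L + M/L)
B(k) = -189 + k (B(k) = k - 189 = -189 + k)
z(166) - B(F(s, J(6))) = 166 - (-189 + (10 + 19)/(6**(3/2))) = 166 - (-189 + 29/(6*sqrt(6))) = 166 - (-189 + (sqrt(6)/36)*29) = 166 - (-189 + 29*sqrt(6)/36) = 166 + (189 - 29*sqrt(6)/36) = 355 - 29*sqrt(6)/36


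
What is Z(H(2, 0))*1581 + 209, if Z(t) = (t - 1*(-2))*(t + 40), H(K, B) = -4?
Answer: -113623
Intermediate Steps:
Z(t) = (2 + t)*(40 + t) (Z(t) = (t + 2)*(40 + t) = (2 + t)*(40 + t))
Z(H(2, 0))*1581 + 209 = (80 + (-4)² + 42*(-4))*1581 + 209 = (80 + 16 - 168)*1581 + 209 = -72*1581 + 209 = -113832 + 209 = -113623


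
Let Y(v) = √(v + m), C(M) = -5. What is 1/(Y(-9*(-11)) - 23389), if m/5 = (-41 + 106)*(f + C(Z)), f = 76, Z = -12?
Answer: -23389/547022147 - √23174/547022147 ≈ -4.3035e-5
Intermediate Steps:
m = 23075 (m = 5*((-41 + 106)*(76 - 5)) = 5*(65*71) = 5*4615 = 23075)
Y(v) = √(23075 + v) (Y(v) = √(v + 23075) = √(23075 + v))
1/(Y(-9*(-11)) - 23389) = 1/(√(23075 - 9*(-11)) - 23389) = 1/(√(23075 + 99) - 23389) = 1/(√23174 - 23389) = 1/(-23389 + √23174)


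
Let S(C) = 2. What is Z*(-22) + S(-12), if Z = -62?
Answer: 1366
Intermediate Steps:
Z*(-22) + S(-12) = -62*(-22) + 2 = 1364 + 2 = 1366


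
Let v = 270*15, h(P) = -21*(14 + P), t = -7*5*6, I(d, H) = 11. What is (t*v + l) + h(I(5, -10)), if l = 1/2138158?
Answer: -1819625911949/2138158 ≈ -8.5103e+5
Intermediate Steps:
l = 1/2138158 ≈ 4.6769e-7
t = -210 (t = -35*6 = -210)
h(P) = -294 - 21*P
v = 4050
(t*v + l) + h(I(5, -10)) = (-210*4050 + 1/2138158) + (-294 - 21*11) = (-850500 + 1/2138158) + (-294 - 231) = -1818503378999/2138158 - 525 = -1819625911949/2138158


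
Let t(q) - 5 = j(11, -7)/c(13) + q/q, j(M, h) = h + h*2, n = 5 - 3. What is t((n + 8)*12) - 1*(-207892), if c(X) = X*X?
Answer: 35134741/169 ≈ 2.0790e+5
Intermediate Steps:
c(X) = X²
n = 2
j(M, h) = 3*h (j(M, h) = h + 2*h = 3*h)
t(q) = 993/169 (t(q) = 5 + ((3*(-7))/(13²) + q/q) = 5 + (-21/169 + 1) = 5 + 148/169 = 993/169)
t((n + 8)*12) - 1*(-207892) = 993/169 - 1*(-207892) = 993/169 + 207892 = 35134741/169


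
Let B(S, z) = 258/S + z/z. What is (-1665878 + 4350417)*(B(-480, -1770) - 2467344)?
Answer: -529894396225337/80 ≈ -6.6237e+12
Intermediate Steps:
B(S, z) = 1 + 258/S (B(S, z) = 258/S + 1 = 1 + 258/S)
(-1665878 + 4350417)*(B(-480, -1770) - 2467344) = (-1665878 + 4350417)*((258 - 480)/(-480) - 2467344) = 2684539*(-1/480*(-222) - 2467344) = 2684539*(37/80 - 2467344) = 2684539*(-197387483/80) = -529894396225337/80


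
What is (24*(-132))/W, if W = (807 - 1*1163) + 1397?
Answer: -1056/347 ≈ -3.0432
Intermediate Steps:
W = 1041 (W = (807 - 1163) + 1397 = -356 + 1397 = 1041)
(24*(-132))/W = (24*(-132))/1041 = -3168*1/1041 = -1056/347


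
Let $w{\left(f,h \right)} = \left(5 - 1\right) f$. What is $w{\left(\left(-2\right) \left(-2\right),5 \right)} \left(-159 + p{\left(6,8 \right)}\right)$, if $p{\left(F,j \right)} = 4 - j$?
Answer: $-2608$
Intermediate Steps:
$w{\left(f,h \right)} = 4 f$
$w{\left(\left(-2\right) \left(-2\right),5 \right)} \left(-159 + p{\left(6,8 \right)}\right) = 4 \left(\left(-2\right) \left(-2\right)\right) \left(-159 + \left(4 - 8\right)\right) = 4 \cdot 4 \left(-159 + \left(4 - 8\right)\right) = 16 \left(-159 - 4\right) = 16 \left(-163\right) = -2608$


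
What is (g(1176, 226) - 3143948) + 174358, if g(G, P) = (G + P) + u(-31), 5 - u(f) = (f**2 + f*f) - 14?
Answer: -2970091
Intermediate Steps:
u(f) = 19 - 2*f**2 (u(f) = 5 - ((f**2 + f*f) - 14) = 5 - ((f**2 + f**2) - 14) = 5 - (2*f**2 - 14) = 5 - (-14 + 2*f**2) = 5 + (14 - 2*f**2) = 19 - 2*f**2)
g(G, P) = -1903 + G + P (g(G, P) = (G + P) + (19 - 2*(-31)**2) = (G + P) + (19 - 2*961) = (G + P) + (19 - 1922) = (G + P) - 1903 = -1903 + G + P)
(g(1176, 226) - 3143948) + 174358 = ((-1903 + 1176 + 226) - 3143948) + 174358 = (-501 - 3143948) + 174358 = -3144449 + 174358 = -2970091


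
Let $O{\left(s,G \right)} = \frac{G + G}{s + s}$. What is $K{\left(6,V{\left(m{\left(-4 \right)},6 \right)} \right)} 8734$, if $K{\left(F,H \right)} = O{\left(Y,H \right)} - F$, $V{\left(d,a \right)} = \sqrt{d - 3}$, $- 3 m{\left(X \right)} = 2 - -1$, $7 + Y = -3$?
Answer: $-52404 - \frac{8734 i}{5} \approx -52404.0 - 1746.8 i$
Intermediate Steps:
$Y = -10$ ($Y = -7 - 3 = -10$)
$m{\left(X \right)} = -1$ ($m{\left(X \right)} = - \frac{2 - -1}{3} = - \frac{2 + 1}{3} = \left(- \frac{1}{3}\right) 3 = -1$)
$O{\left(s,G \right)} = \frac{G}{s}$ ($O{\left(s,G \right)} = \frac{2 G}{2 s} = 2 G \frac{1}{2 s} = \frac{G}{s}$)
$V{\left(d,a \right)} = \sqrt{-3 + d}$
$K{\left(F,H \right)} = - F - \frac{H}{10}$ ($K{\left(F,H \right)} = \frac{H}{-10} - F = H \left(- \frac{1}{10}\right) - F = - \frac{H}{10} - F = - F - \frac{H}{10}$)
$K{\left(6,V{\left(m{\left(-4 \right)},6 \right)} \right)} 8734 = \left(\left(-1\right) 6 - \frac{\sqrt{-3 - 1}}{10}\right) 8734 = \left(-6 - \frac{\sqrt{-4}}{10}\right) 8734 = \left(-6 - \frac{2 i}{10}\right) 8734 = \left(-6 - \frac{i}{5}\right) 8734 = -52404 - \frac{8734 i}{5}$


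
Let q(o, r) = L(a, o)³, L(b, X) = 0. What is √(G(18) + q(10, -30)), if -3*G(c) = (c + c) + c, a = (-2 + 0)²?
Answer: 3*I*√2 ≈ 4.2426*I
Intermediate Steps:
a = 4 (a = (-2)² = 4)
q(o, r) = 0 (q(o, r) = 0³ = 0)
G(c) = -c (G(c) = -((c + c) + c)/3 = -(2*c + c)/3 = -c)
√(G(18) + q(10, -30)) = √(-1*18 + 0) = √(-18 + 0) = √(-18) = 3*I*√2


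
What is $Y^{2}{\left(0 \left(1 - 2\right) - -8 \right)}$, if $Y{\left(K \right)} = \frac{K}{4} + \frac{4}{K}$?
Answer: $\frac{25}{4} \approx 6.25$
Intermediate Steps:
$Y{\left(K \right)} = \frac{4}{K} + \frac{K}{4}$ ($Y{\left(K \right)} = K \frac{1}{4} + \frac{4}{K} = \frac{K}{4} + \frac{4}{K} = \frac{4}{K} + \frac{K}{4}$)
$Y^{2}{\left(0 \left(1 - 2\right) - -8 \right)} = \left(\frac{4}{0 \left(1 - 2\right) - -8} + \frac{0 \left(1 - 2\right) - -8}{4}\right)^{2} = \left(\frac{4}{0 \left(-1\right) + 8} + \frac{0 \left(-1\right) + 8}{4}\right)^{2} = \left(\frac{4}{0 + 8} + \frac{0 + 8}{4}\right)^{2} = \left(\frac{4}{8} + \frac{1}{4} \cdot 8\right)^{2} = \left(4 \cdot \frac{1}{8} + 2\right)^{2} = \left(\frac{1}{2} + 2\right)^{2} = \left(\frac{5}{2}\right)^{2} = \frac{25}{4}$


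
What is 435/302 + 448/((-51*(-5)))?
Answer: 246221/77010 ≈ 3.1973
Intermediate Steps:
435/302 + 448/((-51*(-5))) = 435*(1/302) + 448/255 = 435/302 + 448*(1/255) = 435/302 + 448/255 = 246221/77010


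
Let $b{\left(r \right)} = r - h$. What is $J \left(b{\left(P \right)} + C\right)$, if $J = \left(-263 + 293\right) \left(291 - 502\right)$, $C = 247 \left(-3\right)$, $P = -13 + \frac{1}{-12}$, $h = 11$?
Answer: $\frac{9685955}{2} \approx 4.843 \cdot 10^{6}$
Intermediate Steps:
$P = - \frac{157}{12}$ ($P = -13 - \frac{1}{12} = - \frac{157}{12} \approx -13.083$)
$C = -741$
$J = -6330$ ($J = 30 \left(-211\right) = -6330$)
$b{\left(r \right)} = -11 + r$ ($b{\left(r \right)} = r - 11 = -11 + r$)
$J \left(b{\left(P \right)} + C\right) = - 6330 \left(\left(-11 - \frac{157}{12}\right) - 741\right) = - 6330 \left(- \frac{289}{12} - 741\right) = \left(-6330\right) \left(- \frac{9181}{12}\right) = \frac{9685955}{2}$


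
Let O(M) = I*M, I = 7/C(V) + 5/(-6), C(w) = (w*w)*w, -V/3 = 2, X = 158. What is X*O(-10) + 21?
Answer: 74999/54 ≈ 1388.9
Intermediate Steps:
V = -6 (V = -3*2 = -6)
C(w) = w**3 (C(w) = w**2*w = w**3)
I = -187/216 (I = 7/((-6)**3) + 5/(-6) = 7/(-216) + 5*(-1/6) = 7*(-1/216) - 5/6 = -7/216 - 5/6 = -187/216 ≈ -0.86574)
O(M) = -187*M/216
X*O(-10) + 21 = 158*(-187/216*(-10)) + 21 = 158*(935/108) + 21 = 73865/54 + 21 = 74999/54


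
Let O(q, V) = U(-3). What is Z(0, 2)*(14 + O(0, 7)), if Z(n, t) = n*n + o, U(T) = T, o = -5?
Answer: -55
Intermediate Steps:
O(q, V) = -3
Z(n, t) = -5 + n² (Z(n, t) = n*n - 5 = n² - 5 = -5 + n²)
Z(0, 2)*(14 + O(0, 7)) = (-5 + 0²)*(14 - 3) = (-5 + 0)*11 = -5*11 = -55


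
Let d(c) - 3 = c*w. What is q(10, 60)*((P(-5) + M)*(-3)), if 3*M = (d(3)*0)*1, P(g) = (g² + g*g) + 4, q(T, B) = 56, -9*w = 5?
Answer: -9072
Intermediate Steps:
w = -5/9 (w = -⅑*5 = -5/9 ≈ -0.55556)
d(c) = 3 - 5*c/9 (d(c) = 3 + c*(-5/9) = 3 - 5*c/9)
P(g) = 4 + 2*g² (P(g) = (g² + g²) + 4 = 2*g² + 4 = 4 + 2*g²)
M = 0 (M = (((3 - 5/9*3)*0)*1)/3 = (((3 - 5/3)*0)*1)/3 = (((4/3)*0)*1)/3 = (0*1)/3 = (⅓)*0 = 0)
q(10, 60)*((P(-5) + M)*(-3)) = 56*(((4 + 2*(-5)²) + 0)*(-3)) = 56*(((4 + 2*25) + 0)*(-3)) = 56*(((4 + 50) + 0)*(-3)) = 56*((54 + 0)*(-3)) = 56*(54*(-3)) = 56*(-162) = -9072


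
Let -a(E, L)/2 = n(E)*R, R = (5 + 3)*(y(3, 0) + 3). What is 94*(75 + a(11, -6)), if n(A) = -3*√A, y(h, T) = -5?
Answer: 7050 - 9024*√11 ≈ -22879.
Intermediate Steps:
R = -16 (R = (5 + 3)*(-5 + 3) = 8*(-2) = -16)
a(E, L) = -96*√E (a(E, L) = -2*(-3*√E)*(-16) = -96*√E)
94*(75 + a(11, -6)) = 94*(75 - 96*√11) = 7050 - 9024*√11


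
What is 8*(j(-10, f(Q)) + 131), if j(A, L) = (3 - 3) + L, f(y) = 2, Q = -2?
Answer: 1064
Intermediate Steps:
j(A, L) = L (j(A, L) = 0 + L = L)
8*(j(-10, f(Q)) + 131) = 8*(2 + 131) = 8*133 = 1064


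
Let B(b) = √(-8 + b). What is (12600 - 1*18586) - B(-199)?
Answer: -5986 - 3*I*√23 ≈ -5986.0 - 14.387*I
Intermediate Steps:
(12600 - 1*18586) - B(-199) = (12600 - 1*18586) - √(-8 - 199) = (12600 - 18586) - √(-207) = -5986 - 3*I*√23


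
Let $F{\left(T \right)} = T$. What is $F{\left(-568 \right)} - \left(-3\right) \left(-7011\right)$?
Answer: $-21601$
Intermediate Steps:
$F{\left(-568 \right)} - \left(-3\right) \left(-7011\right) = -568 - \left(-3\right) \left(-7011\right) = -568 - 21033 = -21601$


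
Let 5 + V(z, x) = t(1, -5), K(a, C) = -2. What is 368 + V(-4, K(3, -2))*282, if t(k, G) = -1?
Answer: -1324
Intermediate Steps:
V(z, x) = -6 (V(z, x) = -5 - 1 = -6)
368 + V(-4, K(3, -2))*282 = 368 - 6*282 = 368 - 1692 = -1324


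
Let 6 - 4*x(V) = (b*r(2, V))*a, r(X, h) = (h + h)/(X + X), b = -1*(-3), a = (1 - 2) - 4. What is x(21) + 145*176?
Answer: 204487/8 ≈ 25561.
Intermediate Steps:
a = -5 (a = -1 - 4 = -5)
b = 3
r(X, h) = h/X (r(X, h) = (2*h)/((2*X)) = (2*h)*(1/(2*X)) = h/X)
x(V) = 3/2 + 15*V/8 (x(V) = 3/2 - 3*(V/2)*(-5)/4 = 3/2 - 3*V/2*(-5)/4 = 3/2 - (-15)*V/8 = 3/2 + 15*V/8)
x(21) + 145*176 = (3/2 + (15/8)*21) + 145*176 = (3/2 + 315/8) + 25520 = 327/8 + 25520 = 204487/8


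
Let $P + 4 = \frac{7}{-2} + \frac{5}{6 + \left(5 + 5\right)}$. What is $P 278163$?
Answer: $- \frac{31988745}{16} \approx -1.9993 \cdot 10^{6}$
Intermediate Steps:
$P = - \frac{115}{16}$ ($P = -4 + \left(\frac{7}{-2} + \frac{5}{6 + \left(5 + 5\right)}\right) = -4 + \left(7 \left(- \frac{1}{2}\right) + \frac{5}{6 + 10}\right) = -4 - \left(\frac{7}{2} - \frac{5}{16}\right) = -4 + \left(- \frac{7}{2} + 5 \cdot \frac{1}{16}\right) = -4 + \left(- \frac{7}{2} + \frac{5}{16}\right) = -4 - \frac{51}{16} = - \frac{115}{16} \approx -7.1875$)
$P 278163 = \left(- \frac{115}{16}\right) 278163 = - \frac{31988745}{16}$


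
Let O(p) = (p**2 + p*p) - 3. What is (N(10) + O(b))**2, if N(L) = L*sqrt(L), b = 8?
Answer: 16625 + 2500*sqrt(10) ≈ 24531.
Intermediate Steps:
O(p) = -3 + 2*p**2 (O(p) = (p**2 + p**2) - 3 = 2*p**2 - 3 = -3 + 2*p**2)
N(L) = L**(3/2)
(N(10) + O(b))**2 = (10**(3/2) + (-3 + 2*8**2))**2 = (10*sqrt(10) + (-3 + 2*64))**2 = (10*sqrt(10) + (-3 + 128))**2 = (10*sqrt(10) + 125)**2 = (125 + 10*sqrt(10))**2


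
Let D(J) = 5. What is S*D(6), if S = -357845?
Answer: -1789225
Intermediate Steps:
S*D(6) = -357845*5 = -1789225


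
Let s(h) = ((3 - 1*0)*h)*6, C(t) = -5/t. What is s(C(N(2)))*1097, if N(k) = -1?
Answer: 98730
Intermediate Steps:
s(h) = 18*h (s(h) = ((3 + 0)*h)*6 = (3*h)*6 = 18*h)
s(C(N(2)))*1097 = (18*(-5/(-1)))*1097 = (18*(-5*(-1)))*1097 = (18*5)*1097 = 90*1097 = 98730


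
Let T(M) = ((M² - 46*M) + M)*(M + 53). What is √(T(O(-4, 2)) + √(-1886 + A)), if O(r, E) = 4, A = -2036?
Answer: √(-9348 + I*√3922) ≈ 0.3239 + 96.686*I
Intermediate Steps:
T(M) = (53 + M)*(M² - 45*M) (T(M) = (M² - 45*M)*(53 + M) = (53 + M)*(M² - 45*M))
√(T(O(-4, 2)) + √(-1886 + A)) = √(4*(-2385 + 4² + 8*4) + √(-1886 - 2036)) = √(4*(-2385 + 16 + 32) + √(-3922)) = √(4*(-2337) + I*√3922) = √(-9348 + I*√3922)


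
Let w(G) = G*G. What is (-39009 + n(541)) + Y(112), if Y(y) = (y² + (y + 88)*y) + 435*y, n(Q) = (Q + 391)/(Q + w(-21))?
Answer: 21926071/491 ≈ 44656.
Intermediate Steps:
w(G) = G²
n(Q) = (391 + Q)/(441 + Q) (n(Q) = (Q + 391)/(Q + (-21)²) = (391 + Q)/(Q + 441) = (391 + Q)/(441 + Q))
Y(y) = y² + 435*y + y*(88 + y) (Y(y) = (y² + (88 + y)*y) + 435*y = (y² + y*(88 + y)) + 435*y = y² + 435*y + y*(88 + y))
(-39009 + n(541)) + Y(112) = (-39009 + (391 + 541)/(441 + 541)) + 112*(523 + 2*112) = (-39009 + 932/982) + 112*(523 + 224) = (-39009 + (1/982)*932) + 112*747 = (-39009 + 466/491) + 83664 = -19152953/491 + 83664 = 21926071/491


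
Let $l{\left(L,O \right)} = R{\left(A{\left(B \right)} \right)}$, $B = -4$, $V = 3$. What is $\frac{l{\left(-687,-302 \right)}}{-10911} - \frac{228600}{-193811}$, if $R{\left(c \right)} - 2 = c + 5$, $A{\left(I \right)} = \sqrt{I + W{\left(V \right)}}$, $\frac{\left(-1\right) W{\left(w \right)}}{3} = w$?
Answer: $\frac{2492897923}{2114671821} - \frac{i \sqrt{13}}{10911} \approx 1.1789 - 0.00033045 i$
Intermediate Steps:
$W{\left(w \right)} = - 3 w$
$A{\left(I \right)} = \sqrt{-9 + I}$ ($A{\left(I \right)} = \sqrt{I - 9} = \sqrt{-9 + I}$)
$R{\left(c \right)} = 7 + c$ ($R{\left(c \right)} = 2 + \left(c + 5\right) = 2 + \left(5 + c\right) = 7 + c$)
$l{\left(L,O \right)} = 7 + i \sqrt{13}$ ($l{\left(L,O \right)} = 7 + \sqrt{-9 - 4} = 7 + \sqrt{-13} = 7 + i \sqrt{13}$)
$\frac{l{\left(-687,-302 \right)}}{-10911} - \frac{228600}{-193811} = \frac{7 + i \sqrt{13}}{-10911} - \frac{228600}{-193811} = \left(7 + i \sqrt{13}\right) \left(- \frac{1}{10911}\right) - - \frac{228600}{193811} = \left(- \frac{7}{10911} - \frac{i \sqrt{13}}{10911}\right) + \frac{228600}{193811} = \frac{2492897923}{2114671821} - \frac{i \sqrt{13}}{10911}$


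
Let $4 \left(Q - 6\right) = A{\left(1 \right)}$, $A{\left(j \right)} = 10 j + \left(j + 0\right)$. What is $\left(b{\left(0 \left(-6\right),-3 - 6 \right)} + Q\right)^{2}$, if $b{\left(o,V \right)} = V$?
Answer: $\frac{1}{16} \approx 0.0625$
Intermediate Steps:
$A{\left(j \right)} = 11 j$ ($A{\left(j \right)} = 10 j + j = 11 j$)
$Q = \frac{35}{4}$ ($Q = 6 + \frac{11 \cdot 1}{4} = 6 + \frac{1}{4} \cdot 11 = 6 + \frac{11}{4} = \frac{35}{4} \approx 8.75$)
$\left(b{\left(0 \left(-6\right),-3 - 6 \right)} + Q\right)^{2} = \left(\left(-3 - 6\right) + \frac{35}{4}\right)^{2} = \left(-9 + \frac{35}{4}\right)^{2} = \left(- \frac{1}{4}\right)^{2} = \frac{1}{16}$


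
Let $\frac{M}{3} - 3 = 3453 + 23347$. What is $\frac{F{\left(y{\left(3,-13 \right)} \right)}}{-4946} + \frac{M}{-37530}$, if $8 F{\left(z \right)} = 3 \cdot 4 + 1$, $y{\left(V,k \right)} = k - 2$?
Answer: $- \frac{530351867}{247497840} \approx -2.1429$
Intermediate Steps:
$y{\left(V,k \right)} = -2 + k$
$F{\left(z \right)} = \frac{13}{8}$ ($F{\left(z \right)} = \frac{3 \cdot 4 + 1}{8} = \frac{12 + 1}{8} = \frac{1}{8} \cdot 13 = \frac{13}{8}$)
$M = 80409$ ($M = 9 + 3 \left(3453 + 23347\right) = 9 + 3 \cdot 26800 = 9 + 80400 = 80409$)
$\frac{F{\left(y{\left(3,-13 \right)} \right)}}{-4946} + \frac{M}{-37530} = \frac{13}{8 \left(-4946\right)} + \frac{80409}{-37530} = \frac{13}{8} \left(- \frac{1}{4946}\right) + 80409 \left(- \frac{1}{37530}\right) = - \frac{13}{39568} - \frac{26803}{12510} = - \frac{530351867}{247497840}$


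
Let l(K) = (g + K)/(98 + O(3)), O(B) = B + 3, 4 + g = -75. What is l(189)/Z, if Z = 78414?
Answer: 55/4077528 ≈ 1.3489e-5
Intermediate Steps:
g = -79 (g = -4 - 75 = -79)
O(B) = 3 + B
l(K) = -79/104 + K/104 (l(K) = (-79 + K)/(98 + (3 + 3)) = (-79 + K)/(98 + 6) = (-79 + K)/104 = (-79 + K)*(1/104) = -79/104 + K/104)
l(189)/Z = (-79/104 + (1/104)*189)/78414 = (-79/104 + 189/104)*(1/78414) = (55/52)*(1/78414) = 55/4077528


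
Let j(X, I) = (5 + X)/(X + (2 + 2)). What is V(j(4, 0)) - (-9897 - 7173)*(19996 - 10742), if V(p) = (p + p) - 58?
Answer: 631862897/4 ≈ 1.5797e+8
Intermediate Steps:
j(X, I) = (5 + X)/(4 + X) (j(X, I) = (5 + X)/(X + 4) = (5 + X)/(4 + X))
V(p) = -58 + 2*p (V(p) = 2*p - 58 = -58 + 2*p)
V(j(4, 0)) - (-9897 - 7173)*(19996 - 10742) = (-58 + 2*((5 + 4)/(4 + 4))) - (-9897 - 7173)*(19996 - 10742) = (-58 + 2*(9/8)) - (-17070)*9254 = (-58 + 2*((1/8)*9)) - 1*(-157965780) = (-58 + 2*(9/8)) + 157965780 = (-58 + 9/4) + 157965780 = -223/4 + 157965780 = 631862897/4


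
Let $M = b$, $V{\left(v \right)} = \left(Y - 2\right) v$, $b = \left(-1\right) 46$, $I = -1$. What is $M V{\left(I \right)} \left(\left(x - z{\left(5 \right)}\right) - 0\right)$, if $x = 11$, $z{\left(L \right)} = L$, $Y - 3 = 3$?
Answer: $1104$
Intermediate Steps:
$Y = 6$ ($Y = 3 + 3 = 6$)
$b = -46$
$V{\left(v \right)} = 4 v$ ($V{\left(v \right)} = \left(6 - 2\right) v = 4 v$)
$M = -46$
$M V{\left(I \right)} \left(\left(x - z{\left(5 \right)}\right) - 0\right) = - 46 \cdot 4 \left(-1\right) \left(\left(11 - 5\right) - 0\right) = \left(-46\right) \left(-4\right) \left(\left(11 - 5\right) + 0\right) = 184 \left(6 + 0\right) = 184 \cdot 6 = 1104$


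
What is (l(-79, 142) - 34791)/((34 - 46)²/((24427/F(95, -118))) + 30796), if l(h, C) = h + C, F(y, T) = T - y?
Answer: -212075214/188055805 ≈ -1.1277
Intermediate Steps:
l(h, C) = C + h
(l(-79, 142) - 34791)/((34 - 46)²/((24427/F(95, -118))) + 30796) = ((142 - 79) - 34791)/((34 - 46)²/((24427/(-118 - 1*95))) + 30796) = (63 - 34791)/((-12)²/((24427/(-118 - 95))) + 30796) = -34728/(144/((24427/(-213))) + 30796) = -34728/(144/((24427*(-1/213))) + 30796) = -34728/(144/(-24427/213) + 30796) = -34728/(144*(-213/24427) + 30796) = -34728/(-30672/24427 + 30796) = -34728/752223220/24427 = -34728*24427/752223220 = -212075214/188055805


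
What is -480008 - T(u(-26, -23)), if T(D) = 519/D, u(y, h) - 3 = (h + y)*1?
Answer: -22079849/46 ≈ -4.8000e+5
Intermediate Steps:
u(y, h) = 3 + h + y (u(y, h) = 3 + (h + y)*1 = 3 + (h + y) = 3 + h + y)
-480008 - T(u(-26, -23)) = -480008 - 519/(3 - 23 - 26) = -480008 - 519/(-46) = -480008 - 519*(-1)/46 = -480008 - 1*(-519/46) = -480008 + 519/46 = -22079849/46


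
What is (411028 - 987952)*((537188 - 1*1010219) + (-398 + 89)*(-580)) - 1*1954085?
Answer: 169504663279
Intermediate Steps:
(411028 - 987952)*((537188 - 1*1010219) + (-398 + 89)*(-580)) - 1*1954085 = -576924*((537188 - 1010219) - 309*(-580)) - 1954085 = -576924*(-473031 + 179220) - 1954085 = -576924*(-293811) - 1954085 = 169506617364 - 1954085 = 169504663279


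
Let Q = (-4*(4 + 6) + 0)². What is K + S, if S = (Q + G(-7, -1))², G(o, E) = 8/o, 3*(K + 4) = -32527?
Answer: 374188181/147 ≈ 2.5455e+6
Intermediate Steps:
Q = 1600 (Q = (-4*10 + 0)² = (-40 + 0)² = (-40)² = 1600)
K = -32539/3 (K = -4 + (⅓)*(-32527) = -4 - 32527/3 = -32539/3 ≈ -10846.)
S = 125260864/49 (S = (1600 + 8/(-7))² = (1600 + 8*(-⅐))² = (1600 - 8/7)² = (11192/7)² = 125260864/49 ≈ 2.5563e+6)
K + S = -32539/3 + 125260864/49 = 374188181/147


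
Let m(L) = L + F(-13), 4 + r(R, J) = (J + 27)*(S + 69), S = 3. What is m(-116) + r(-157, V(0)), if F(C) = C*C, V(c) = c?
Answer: 1993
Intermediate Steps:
F(C) = C²
r(R, J) = 1940 + 72*J (r(R, J) = -4 + (J + 27)*(3 + 69) = -4 + (27 + J)*72 = -4 + (1944 + 72*J) = 1940 + 72*J)
m(L) = 169 + L (m(L) = L + (-13)² = L + 169 = 169 + L)
m(-116) + r(-157, V(0)) = (169 - 116) + (1940 + 72*0) = 53 + (1940 + 0) = 53 + 1940 = 1993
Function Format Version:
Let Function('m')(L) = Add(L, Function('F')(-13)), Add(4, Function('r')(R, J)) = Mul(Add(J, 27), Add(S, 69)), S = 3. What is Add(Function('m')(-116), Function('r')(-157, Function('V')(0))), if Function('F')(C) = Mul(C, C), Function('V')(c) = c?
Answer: 1993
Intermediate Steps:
Function('F')(C) = Pow(C, 2)
Function('r')(R, J) = Add(1940, Mul(72, J)) (Function('r')(R, J) = Add(-4, Mul(Add(J, 27), Add(3, 69))) = Add(-4, Mul(Add(27, J), 72)) = Add(-4, Add(1944, Mul(72, J))) = Add(1940, Mul(72, J)))
Function('m')(L) = Add(169, L) (Function('m')(L) = Add(L, Pow(-13, 2)) = Add(L, 169) = Add(169, L))
Add(Function('m')(-116), Function('r')(-157, Function('V')(0))) = Add(Add(169, -116), Add(1940, Mul(72, 0))) = Add(53, Add(1940, 0)) = Add(53, 1940) = 1993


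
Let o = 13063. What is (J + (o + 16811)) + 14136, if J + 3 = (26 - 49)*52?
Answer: 42811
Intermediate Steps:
J = -1199 (J = -3 + (26 - 49)*52 = -3 - 23*52 = -3 - 1196 = -1199)
(J + (o + 16811)) + 14136 = (-1199 + (13063 + 16811)) + 14136 = (-1199 + 29874) + 14136 = 28675 + 14136 = 42811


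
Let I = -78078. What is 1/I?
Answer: -1/78078 ≈ -1.2808e-5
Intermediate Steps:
1/I = 1/(-78078) = -1/78078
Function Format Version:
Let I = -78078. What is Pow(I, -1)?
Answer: Rational(-1, 78078) ≈ -1.2808e-5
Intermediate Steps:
Pow(I, -1) = Pow(-78078, -1) = Rational(-1, 78078)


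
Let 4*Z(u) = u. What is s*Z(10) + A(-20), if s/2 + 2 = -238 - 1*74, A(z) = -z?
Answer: -1550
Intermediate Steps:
Z(u) = u/4
s = -628 (s = -4 + 2*(-238 - 1*74) = -4 + 2*(-238 - 74) = -4 + 2*(-312) = -4 - 624 = -628)
s*Z(10) + A(-20) = -157*10 - 1*(-20) = -628*5/2 + 20 = -1570 + 20 = -1550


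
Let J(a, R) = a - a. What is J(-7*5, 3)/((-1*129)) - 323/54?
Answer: -323/54 ≈ -5.9815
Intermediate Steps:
J(a, R) = 0
J(-7*5, 3)/((-1*129)) - 323/54 = 0/((-1*129)) - 323/54 = 0/(-129) - 323*1/54 = 0*(-1/129) - 323/54 = 0 - 323/54 = -323/54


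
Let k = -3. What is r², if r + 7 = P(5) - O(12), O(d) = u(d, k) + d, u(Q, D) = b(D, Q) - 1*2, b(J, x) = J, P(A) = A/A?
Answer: 169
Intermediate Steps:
P(A) = 1
u(Q, D) = -2 + D (u(Q, D) = D - 1*2 = D - 2 = -2 + D)
O(d) = -5 + d (O(d) = (-2 - 3) + d = -5 + d)
r = -13 (r = -7 + (1 - (-5 + 12)) = -7 + (1 - 1*7) = -7 + (1 - 7) = -7 - 6 = -13)
r² = (-13)² = 169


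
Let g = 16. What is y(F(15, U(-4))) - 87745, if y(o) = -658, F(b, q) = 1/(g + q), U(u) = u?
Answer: -88403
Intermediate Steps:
F(b, q) = 1/(16 + q)
y(F(15, U(-4))) - 87745 = -658 - 87745 = -88403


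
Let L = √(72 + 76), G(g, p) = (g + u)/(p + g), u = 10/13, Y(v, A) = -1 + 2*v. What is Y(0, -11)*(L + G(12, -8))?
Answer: -83/26 - 2*√37 ≈ -15.358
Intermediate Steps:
u = 10/13 (u = 10*(1/13) = 10/13 ≈ 0.76923)
G(g, p) = (10/13 + g)/(g + p) (G(g, p) = (g + 10/13)/(p + g) = (10/13 + g)/(g + p))
L = 2*√37 (L = √148 = 2*√37 ≈ 12.166)
Y(0, -11)*(L + G(12, -8)) = (-1 + 2*0)*(2*√37 + (10/13 + 12)/(12 - 8)) = (-1 + 0)*(2*√37 + (166/13)/4) = -(2*√37 + (¼)*(166/13)) = -(2*√37 + 83/26) = -(83/26 + 2*√37) = -83/26 - 2*√37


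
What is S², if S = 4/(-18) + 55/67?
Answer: 130321/363609 ≈ 0.35841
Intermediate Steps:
S = 361/603 (S = 4*(-1/18) + 55*(1/67) = -2/9 + 55/67 = 361/603 ≈ 0.59867)
S² = (361/603)² = 130321/363609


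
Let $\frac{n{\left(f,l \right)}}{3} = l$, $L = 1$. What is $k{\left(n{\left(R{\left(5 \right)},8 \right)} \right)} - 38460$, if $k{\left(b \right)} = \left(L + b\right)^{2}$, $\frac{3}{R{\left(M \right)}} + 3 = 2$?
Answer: $-37835$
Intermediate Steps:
$R{\left(M \right)} = -3$ ($R{\left(M \right)} = \frac{3}{-3 + 2} = \frac{3}{-1} = 3 \left(-1\right) = -3$)
$n{\left(f,l \right)} = 3 l$
$k{\left(b \right)} = \left(1 + b\right)^{2}$
$k{\left(n{\left(R{\left(5 \right)},8 \right)} \right)} - 38460 = \left(1 + 3 \cdot 8\right)^{2} - 38460 = \left(1 + 24\right)^{2} - 38460 = 25^{2} - 38460 = 625 - 38460 = -37835$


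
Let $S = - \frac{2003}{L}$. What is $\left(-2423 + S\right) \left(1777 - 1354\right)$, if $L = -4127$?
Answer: $- \frac{4229034714}{4127} \approx -1.0247 \cdot 10^{6}$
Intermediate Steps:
$S = \frac{2003}{4127}$ ($S = - \frac{2003}{-4127} = \left(-2003\right) \left(- \frac{1}{4127}\right) = \frac{2003}{4127} \approx 0.48534$)
$\left(-2423 + S\right) \left(1777 - 1354\right) = \left(-2423 + \frac{2003}{4127}\right) \left(1777 - 1354\right) = \left(- \frac{9997718}{4127}\right) 423 = - \frac{4229034714}{4127}$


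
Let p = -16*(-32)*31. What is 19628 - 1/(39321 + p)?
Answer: 1083328203/55193 ≈ 19628.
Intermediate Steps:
p = 15872 (p = 512*31 = 15872)
19628 - 1/(39321 + p) = 19628 - 1/(39321 + 15872) = 19628 - 1/55193 = 1083328203/55193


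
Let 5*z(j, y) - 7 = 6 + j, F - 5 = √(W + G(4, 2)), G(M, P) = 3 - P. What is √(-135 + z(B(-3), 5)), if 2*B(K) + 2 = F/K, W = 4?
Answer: √(-119490 - 30*√5)/30 ≈ 11.526*I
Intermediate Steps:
F = 5 + √5 (F = 5 + √(4 + (3 - 1*2)) = 5 + √(4 + (3 - 2)) = 5 + √(4 + 1) = 5 + √5 ≈ 7.2361)
B(K) = -1 + (5 + √5)/(2*K) (B(K) = -1 + ((5 + √5)/K)/2 = -1 + (5 + √5)/(2*K))
z(j, y) = 13/5 + j/5 (z(j, y) = 7/5 + (6 + j)/5 = 7/5 + (6/5 + j/5) = 13/5 + j/5)
√(-135 + z(B(-3), 5)) = √(-135 + (13/5 + ((½)*(5 + √5 - 2*(-3))/(-3))/5)) = √(-135 + (13/5 + ((½)*(-⅓)*(5 + √5 + 6))/5)) = √(-135 + (13/5 + ((½)*(-⅓)*(11 + √5))/5)) = √(-135 + (13/5 + (-11/6 - √5/6)/5)) = √(-135 + (13/5 + (-11/30 - √5/30))) = √(-135 + (67/30 - √5/30)) = √(-3983/30 - √5/30)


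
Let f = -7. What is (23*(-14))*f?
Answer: 2254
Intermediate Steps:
(23*(-14))*f = (23*(-14))*(-7) = -322*(-7) = 2254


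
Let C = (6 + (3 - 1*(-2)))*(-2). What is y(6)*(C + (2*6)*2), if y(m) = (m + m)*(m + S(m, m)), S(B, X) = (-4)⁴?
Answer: 6288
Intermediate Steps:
C = -22 (C = (6 + (3 + 2))*(-2) = (6 + 5)*(-2) = 11*(-2) = -22)
S(B, X) = 256
y(m) = 2*m*(256 + m) (y(m) = (m + m)*(m + 256) = (2*m)*(256 + m) = 2*m*(256 + m))
y(6)*(C + (2*6)*2) = (2*6*(256 + 6))*(-22 + (2*6)*2) = (2*6*262)*(-22 + 12*2) = 3144*(-22 + 24) = 3144*2 = 6288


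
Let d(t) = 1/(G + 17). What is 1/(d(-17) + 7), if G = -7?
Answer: 10/71 ≈ 0.14085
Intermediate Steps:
d(t) = 1/10 (d(t) = 1/(-7 + 17) = 1/10)
1/(d(-17) + 7) = 1/(1/10 + 7) = 1/(71/10) = 10/71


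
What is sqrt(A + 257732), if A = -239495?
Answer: sqrt(18237) ≈ 135.04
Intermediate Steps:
sqrt(A + 257732) = sqrt(-239495 + 257732) = sqrt(18237)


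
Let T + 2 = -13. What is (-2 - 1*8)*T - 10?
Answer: 140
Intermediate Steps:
T = -15 (T = -2 - 13 = -15)
(-2 - 1*8)*T - 10 = (-2 - 1*8)*(-15) - 10 = (-2 - 8)*(-15) - 10 = -10*(-15) - 10 = 150 - 10 = 140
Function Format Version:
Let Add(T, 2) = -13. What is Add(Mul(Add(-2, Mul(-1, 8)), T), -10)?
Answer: 140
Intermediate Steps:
T = -15 (T = Add(-2, -13) = -15)
Add(Mul(Add(-2, Mul(-1, 8)), T), -10) = Add(Mul(Add(-2, Mul(-1, 8)), -15), -10) = Add(Mul(Add(-2, -8), -15), -10) = Add(Mul(-10, -15), -10) = Add(150, -10) = 140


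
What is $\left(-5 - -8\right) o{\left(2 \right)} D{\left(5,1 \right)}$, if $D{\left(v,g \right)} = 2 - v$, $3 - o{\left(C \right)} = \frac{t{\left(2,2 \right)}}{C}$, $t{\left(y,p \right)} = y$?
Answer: $-18$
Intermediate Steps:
$o{\left(C \right)} = 3 - \frac{2}{C}$
$\left(-5 - -8\right) o{\left(2 \right)} D{\left(5,1 \right)} = \left(-5 - -8\right) \left(3 - \frac{2}{2}\right) \left(2 - 5\right) = \left(-5 + 8\right) \left(3 - 1\right) \left(2 - 5\right) = 3 \left(3 - 1\right) \left(-3\right) = 3 \cdot 2 \left(-3\right) = 6 \left(-3\right) = -18$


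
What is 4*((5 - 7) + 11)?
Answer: 36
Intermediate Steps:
4*((5 - 7) + 11) = 4*(-2 + 11) = 4*9 = 36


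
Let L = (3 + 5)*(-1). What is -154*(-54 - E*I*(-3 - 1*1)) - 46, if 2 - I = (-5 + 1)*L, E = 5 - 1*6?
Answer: -10210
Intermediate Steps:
L = -8 (L = 8*(-1) = -8)
E = -1 (E = 5 - 6 = -1)
I = -30 (I = 2 - (-5 + 1)*(-8) = 2 - (-4)*(-8) = 2 - 1*32 = 2 - 32 = -30)
-154*(-54 - E*I*(-3 - 1*1)) - 46 = -154*(-54 - (-1*(-30))*(-3 - 1*1)) - 46 = -154*(-54 - 30*(-3 - 1)) - 46 = -154*(-54 - 30*(-4)) - 46 = -154*(-54 - 1*(-120)) - 46 = -154*(-54 + 120) - 46 = -154*66 - 46 = -10164 - 46 = -10210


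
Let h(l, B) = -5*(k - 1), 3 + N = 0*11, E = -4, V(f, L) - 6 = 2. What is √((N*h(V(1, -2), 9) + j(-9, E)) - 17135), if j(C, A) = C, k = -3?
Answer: 2*I*√4301 ≈ 131.16*I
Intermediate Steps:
V(f, L) = 8 (V(f, L) = 6 + 2 = 8)
N = -3 (N = -3 + 0*11 = -3 + 0 = -3)
h(l, B) = 20 (h(l, B) = -5*(-3 - 1) = -5*(-4) = 20)
√((N*h(V(1, -2), 9) + j(-9, E)) - 17135) = √((-3*20 - 9) - 17135) = √((-60 - 9) - 17135) = √(-69 - 17135) = √(-17204) = 2*I*√4301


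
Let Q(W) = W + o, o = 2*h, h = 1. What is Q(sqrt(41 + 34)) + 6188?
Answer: 6190 + 5*sqrt(3) ≈ 6198.7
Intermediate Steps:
o = 2 (o = 2*1 = 2)
Q(W) = 2 + W (Q(W) = W + 2 = 2 + W)
Q(sqrt(41 + 34)) + 6188 = (2 + sqrt(41 + 34)) + 6188 = (2 + sqrt(75)) + 6188 = (2 + 5*sqrt(3)) + 6188 = 6190 + 5*sqrt(3)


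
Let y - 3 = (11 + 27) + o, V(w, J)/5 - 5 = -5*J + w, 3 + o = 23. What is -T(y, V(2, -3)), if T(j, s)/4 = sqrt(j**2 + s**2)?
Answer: -4*sqrt(15821) ≈ -503.13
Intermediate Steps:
o = 20 (o = -3 + 23 = 20)
V(w, J) = 25 - 25*J + 5*w (V(w, J) = 25 + 5*(-5*J + w) = 25 + 5*(w - 5*J) = 25 + (-25*J + 5*w) = 25 - 25*J + 5*w)
y = 61 (y = 3 + ((11 + 27) + 20) = 3 + (38 + 20) = 3 + 58 = 61)
T(j, s) = 4*sqrt(j**2 + s**2)
-T(y, V(2, -3)) = -4*sqrt(61**2 + (25 - 25*(-3) + 5*2)**2) = -4*sqrt(3721 + (25 + 75 + 10)**2) = -4*sqrt(3721 + 110**2) = -4*sqrt(3721 + 12100) = -4*sqrt(15821)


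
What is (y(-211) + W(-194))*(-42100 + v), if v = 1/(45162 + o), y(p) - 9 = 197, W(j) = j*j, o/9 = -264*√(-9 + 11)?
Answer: -251432241939223/157821 + 2332*√2/52607 ≈ -1.5931e+9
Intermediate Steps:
o = -2376*√2 (o = 9*(-264*√(-9 + 11)) = 9*(-264*√2) = -2376*√2 ≈ -3360.2)
W(j) = j²
y(p) = 206 (y(p) = 9 + 197 = 206)
v = 1/(45162 - 2376*√2) ≈ 2.3922e-5
(y(-211) + W(-194))*(-42100 + v) = (206 + (-194)²)*(-42100 + (2509/112684194 + 22*√2/18780699)) = (206 + 37636)*(-4744004564891/112684194 + 22*√2/18780699) = 37842*(-4744004564891/112684194 + 22*√2/18780699) = -251432241939223/157821 + 2332*√2/52607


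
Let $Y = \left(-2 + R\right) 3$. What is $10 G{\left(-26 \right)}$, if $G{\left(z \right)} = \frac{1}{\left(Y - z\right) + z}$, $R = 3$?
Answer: $\frac{10}{3} \approx 3.3333$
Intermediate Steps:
$Y = 3$ ($Y = \left(-2 + 3\right) 3 = 1 \cdot 3 = 3$)
$G{\left(z \right)} = \frac{1}{3}$ ($G{\left(z \right)} = \frac{1}{\left(3 - z\right) + z} = \frac{1}{3}$)
$10 G{\left(-26 \right)} = 10 \cdot \frac{1}{3} = \frac{10}{3}$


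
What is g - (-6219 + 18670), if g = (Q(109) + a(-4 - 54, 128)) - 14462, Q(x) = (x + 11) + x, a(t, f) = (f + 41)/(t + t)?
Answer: -3095513/116 ≈ -26685.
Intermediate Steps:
a(t, f) = (41 + f)/(2*t) (a(t, f) = (41 + f)/((2*t)) = (41 + f)*(1/(2*t)) = (41 + f)/(2*t))
Q(x) = 11 + 2*x (Q(x) = (11 + x) + x = 11 + 2*x)
g = -1651197/116 (g = ((11 + 2*109) + (41 + 128)/(2*(-4 - 54))) - 14462 = ((11 + 218) + (½)*169/(-58)) - 14462 = (229 + (½)*(-1/58)*169) - 14462 = (229 - 169/116) - 14462 = 26395/116 - 14462 = -1651197/116 ≈ -14234.)
g - (-6219 + 18670) = -1651197/116 - (-6219 + 18670) = -1651197/116 - 1*12451 = -1651197/116 - 12451 = -3095513/116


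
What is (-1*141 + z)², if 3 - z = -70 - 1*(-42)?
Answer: 12100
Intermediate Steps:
z = 31 (z = 3 - (-70 - 1*(-42)) = 3 - (-70 + 42) = 3 - 1*(-28) = 3 + 28 = 31)
(-1*141 + z)² = (-1*141 + 31)² = (-141 + 31)² = (-110)² = 12100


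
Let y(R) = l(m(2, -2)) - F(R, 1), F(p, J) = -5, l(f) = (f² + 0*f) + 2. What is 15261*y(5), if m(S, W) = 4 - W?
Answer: 656223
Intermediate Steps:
l(f) = 2 + f² (l(f) = (f² + 0) + 2 = f² + 2 = 2 + f²)
y(R) = 43 (y(R) = (2 + (4 - 1*(-2))²) - 1*(-5) = (2 + (4 + 2)²) + 5 = (2 + 6²) + 5 = (2 + 36) + 5 = 38 + 5 = 43)
15261*y(5) = 15261*43 = 656223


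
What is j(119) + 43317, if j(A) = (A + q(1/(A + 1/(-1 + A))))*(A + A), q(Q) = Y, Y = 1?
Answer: 71877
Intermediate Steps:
q(Q) = 1
j(A) = 2*A*(1 + A) (j(A) = (A + 1)*(A + A) = (1 + A)*(2*A) = 2*A*(1 + A))
j(119) + 43317 = 2*119*(1 + 119) + 43317 = 2*119*120 + 43317 = 28560 + 43317 = 71877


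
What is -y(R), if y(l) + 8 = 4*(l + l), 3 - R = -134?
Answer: -1088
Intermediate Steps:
R = 137 (R = 3 - 1*(-134) = 3 + 134 = 137)
y(l) = -8 + 8*l (y(l) = -8 + 4*(l + l) = -8 + 4*(2*l) = -8 + 8*l)
-y(R) = -(-8 + 8*137) = -(-8 + 1096) = -1*1088 = -1088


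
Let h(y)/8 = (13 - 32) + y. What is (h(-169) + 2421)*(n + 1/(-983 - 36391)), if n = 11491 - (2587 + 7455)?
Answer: 49660066225/37374 ≈ 1.3287e+6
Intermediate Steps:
h(y) = -152 + 8*y (h(y) = 8*((13 - 32) + y) = 8*(-19 + y) = -152 + 8*y)
n = 1449 (n = 11491 - 1*10042 = 11491 - 10042 = 1449)
(h(-169) + 2421)*(n + 1/(-983 - 36391)) = ((-152 + 8*(-169)) + 2421)*(1449 + 1/(-983 - 36391)) = ((-152 - 1352) + 2421)*(1449 + 1/(-37374)) = (-1504 + 2421)*(1449 - 1/37374) = 917*(54154925/37374) = 49660066225/37374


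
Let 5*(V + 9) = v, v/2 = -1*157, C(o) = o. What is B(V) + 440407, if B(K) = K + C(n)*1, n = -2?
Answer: 2201666/5 ≈ 4.4033e+5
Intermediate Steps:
v = -314 (v = 2*(-1*157) = 2*(-157) = -314)
V = -359/5 (V = -9 + (⅕)*(-314) = -9 - 314/5 = -359/5 ≈ -71.800)
B(K) = -2 + K (B(K) = K - 2*1 = K - 2 = -2 + K)
B(V) + 440407 = (-2 - 359/5) + 440407 = -369/5 + 440407 = 2201666/5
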